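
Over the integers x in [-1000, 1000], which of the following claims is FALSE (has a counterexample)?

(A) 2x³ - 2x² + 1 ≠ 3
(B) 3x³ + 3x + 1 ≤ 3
(A) Track d = LHS − RHS over the integers in [-1000, 1000]. Equality would need d = 0, but d changes sign only between consecutive integers, jumping over 0:
x = 1: LHS = 2·1³ - 2·1² + 1 = 1; 1 ≠ 3 — holds  (d = -2)
x = 2: LHS = 2·2³ - 2·2² + 1 = 9; 9 ≠ 3 — holds  (d = 6)
Away from these crossings d keeps a constant sign, and checking every integer in [-1000, 1000] confirms d ≠ 0 throughout. Hence the two sides are never equal, so the relation holds for every integer in [-1000, 1000].

(B) x = 1: LHS = 3·1³ + 3·1 + 1 = 7; 7 ≤ 3 — FAILS

Only (B) has a counterexample.

Answer: B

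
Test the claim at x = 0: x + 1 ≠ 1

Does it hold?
x = 0: LHS = 0 + 1 = 1; 1 ≠ 1 — FAILS

The relation fails at x = 0, so x = 0 is a counterexample.

Answer: No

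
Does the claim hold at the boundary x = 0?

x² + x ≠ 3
x = 0: LHS = 0² + 0 = 0; 0 ≠ 3 — holds

The relation is satisfied at x = 0.

Answer: Yes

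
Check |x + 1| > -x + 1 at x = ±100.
x = 100: LHS = |100 + 1| = |101| = 101, RHS = -100 + 1 = -99; 101 > -99 — holds
x = -100: LHS = |(-100) + 1| = |-99| = 99, RHS = -(-100) + 1 = 101; 99 > 101 — FAILS

Answer: Partially: holds for x = 100, fails for x = -100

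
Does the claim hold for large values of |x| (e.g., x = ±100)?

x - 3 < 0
x = 100: LHS = 100 - 3 = 97; 97 < 0 — FAILS
x = -100: LHS = (-100) - 3 = -103; -103 < 0 — holds

Answer: Partially: fails for x = 100, holds for x = -100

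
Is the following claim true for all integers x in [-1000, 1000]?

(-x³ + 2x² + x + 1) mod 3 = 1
The claim fails at x = 1:
x = 1: LHS = (-1³ + 2·1² + 1 + 1) mod 3 = 3 mod 3 = 0; 0 = 1 — FAILS

Because a single integer refutes it, the statement is false.

Answer: False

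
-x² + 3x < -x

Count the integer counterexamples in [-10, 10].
Counterexamples in [-10, 10]: {0, 1, 2, 3, 4}.

Counting them gives 5 values.

Answer: 5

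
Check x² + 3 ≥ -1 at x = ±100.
x = 100: LHS = 100² + 3 = 10003; 10003 ≥ -1 — holds
x = -100: LHS = (-100)² + 3 = 10003; 10003 ≥ -1 — holds

Answer: Yes, holds for both x = 100 and x = -100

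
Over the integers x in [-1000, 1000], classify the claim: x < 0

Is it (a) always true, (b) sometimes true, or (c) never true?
Holds at x = -1: -1 < 0 — holds
Fails at x = 0: 0 < 0 — FAILS
It is satisfied by some integers in the range but not all.

Answer: Sometimes true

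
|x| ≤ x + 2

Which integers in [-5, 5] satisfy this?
Holds for: {-1, 0, 1, 2, 3, 4, 5}
Fails for: {-5, -4, -3, -2}

Answer: {-1, 0, 1, 2, 3, 4, 5}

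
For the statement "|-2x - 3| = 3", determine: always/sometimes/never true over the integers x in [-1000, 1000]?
Holds at x = 0: LHS = |-2·0 - 3| = |-3| = 3; 3 = 3 — holds
Fails at x = 1: LHS = |-2·1 - 3| = |-5| = 5; 5 = 3 — FAILS
It is satisfied by some integers in the range but not all.

Answer: Sometimes true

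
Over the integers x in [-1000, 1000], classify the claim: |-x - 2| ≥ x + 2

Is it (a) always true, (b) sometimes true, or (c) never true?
Over all integers in [-1000, 1000], LHS − RHS is smallest at x = 0, where it equals 0:
x = 0: LHS = |-0 - 2| = |-2| = 2, RHS = 0 + 2 = 2; 2 ≥ 2 — holds
At the ends of the range:
x = -1000: LHS = |-(-1000) - 2| = |998| = 998, RHS = (-1000) + 2 = -998; 998 ≥ -998 — holds
x = 1000: LHS = |-1000 - 2| = |-1002| = 1002, RHS = 1000 + 2 = 1002; 1002 ≥ 1002 — holds
Hence LHS − RHS is never negative, i.e. LHS ≥ RHS throughout, so the relation holds for every integer in [-1000, 1000].

No counterexample exists.

Answer: Always true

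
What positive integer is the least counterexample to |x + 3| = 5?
Testing positive integers:
x = 1: LHS = |1 + 3| = |4| = 4; 4 = 5 — FAILS  ← smallest positive counterexample

Answer: x = 1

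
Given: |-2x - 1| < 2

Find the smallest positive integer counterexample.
Testing positive integers:
x = 1: LHS = |-2·1 - 1| = |-3| = 3; 3 < 2 — FAILS  ← smallest positive counterexample

Answer: x = 1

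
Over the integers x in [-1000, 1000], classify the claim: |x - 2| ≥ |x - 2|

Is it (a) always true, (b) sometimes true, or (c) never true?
Over all integers in [-1000, 1000], LHS − RHS is smallest at x = 0, where it equals 0:
x = 0: LHS = |0 - 2| = |-2| = 2, RHS = |0 - 2| = |-2| = 2; 2 ≥ 2 — holds
At the ends of the range:
x = -1000: LHS = |(-1000) - 2| = |-1002| = 1002, RHS = |(-1000) - 2| = |-1002| = 1002; 1002 ≥ 1002 — holds
x = 1000: LHS = |1000 - 2| = |998| = 998, RHS = |1000 - 2| = |998| = 998; 998 ≥ 998 — holds
Hence LHS − RHS is never negative, i.e. LHS ≥ RHS throughout, so the relation holds for every integer in [-1000, 1000].

No counterexample exists.

Answer: Always true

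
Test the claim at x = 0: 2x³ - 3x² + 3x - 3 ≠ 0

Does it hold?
x = 0: LHS = 2·0³ - 3·0² + 3·0 - 3 = -3; -3 ≠ 0 — holds

The relation is satisfied at x = 0.

Answer: Yes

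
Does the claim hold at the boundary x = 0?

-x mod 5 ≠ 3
x = 0: LHS = (-0) mod 5 = 0 mod 5 = 0; 0 ≠ 3 — holds

The relation is satisfied at x = 0.

Answer: Yes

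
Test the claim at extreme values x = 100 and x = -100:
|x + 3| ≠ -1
x = 100: LHS = |100 + 3| = |103| = 103; 103 ≠ -1 — holds
x = -100: LHS = |(-100) + 3| = |-97| = 97; 97 ≠ -1 — holds

Answer: Yes, holds for both x = 100 and x = -100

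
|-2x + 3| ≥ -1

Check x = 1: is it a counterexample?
Substitute x = 1 into the relation:
x = 1: LHS = |-2·1 + 3| = |1| = 1; 1 ≥ -1 — holds

The relation holds at x = 1, so it is not a counterexample.

Answer: No, x = 1 is not a counterexample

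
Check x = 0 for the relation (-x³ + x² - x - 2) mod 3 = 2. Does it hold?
x = 0: LHS = (-0³ + 0² - 0 - 2) mod 3 = (-2) mod 3 = 1; 1 = 2 — FAILS

The relation fails at x = 0, so x = 0 is a counterexample.

Answer: No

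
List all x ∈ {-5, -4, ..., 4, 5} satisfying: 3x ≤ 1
Holds for: {-5, -4, -3, -2, -1, 0}
Fails for: {1, 2, 3, 4, 5}

Answer: {-5, -4, -3, -2, -1, 0}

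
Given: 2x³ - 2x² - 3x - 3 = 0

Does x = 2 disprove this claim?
Substitute x = 2 into the relation:
x = 2: LHS = 2·2³ - 2·2² - 3·2 - 3 = -1; -1 = 0 — FAILS

Since the claim fails at x = 2, this value is a counterexample.

Answer: Yes, x = 2 is a counterexample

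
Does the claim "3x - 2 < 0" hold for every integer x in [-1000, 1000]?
The claim fails at x = 1:
x = 1: LHS = 3·1 - 2 = 1; 1 < 0 — FAILS

Because a single integer refutes it, the statement is false.

Answer: False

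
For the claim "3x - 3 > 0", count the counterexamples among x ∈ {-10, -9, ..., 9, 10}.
Counterexamples in [-10, 10]: {-10, -9, -8, -7, -6, -5, -4, -3, -2, -1, 0, 1}.

Counting them gives 12 values.

Answer: 12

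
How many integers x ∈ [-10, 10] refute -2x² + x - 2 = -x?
Counterexamples in [-10, 10]: {-10, -9, -8, -7, -6, -5, -4, -3, -2, -1, 0, 1, 2, 3, 4, 5, 6, 7, 8, 9, 10}.

Counting them gives 21 values.

Answer: 21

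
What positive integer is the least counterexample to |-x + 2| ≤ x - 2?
Testing positive integers:
x = 1: LHS = |-1 + 2| = |1| = 1, RHS = 1 - 2 = -1; 1 ≤ -1 — FAILS  ← smallest positive counterexample

Answer: x = 1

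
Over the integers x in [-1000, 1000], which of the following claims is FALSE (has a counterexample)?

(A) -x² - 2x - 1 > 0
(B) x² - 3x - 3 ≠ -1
(A) x = 0: LHS = -0² - 2·0 - 1 = -1; -1 > 0 — FAILS

(B) Track d = LHS − RHS over the integers in [-1000, 1000]. Equality would need d = 0, but d changes sign only between consecutive integers, jumping over 0:
x = -1: LHS = (-1)² - 3·(-1) - 3 = 1; 1 ≠ -1 — holds  (d = 2)
x = 0: LHS = 0² - 3·0 - 3 = -3; -3 ≠ -1 — holds  (d = -2)
x = 3: LHS = 3² - 3·3 - 3 = -3; -3 ≠ -1 — holds  (d = -2)
x = 4: LHS = 4² - 3·4 - 3 = 1; 1 ≠ -1 — holds  (d = 2)
Away from these crossings d keeps a constant sign, and checking every integer in [-1000, 1000] confirms d ≠ 0 throughout. Hence the two sides are never equal, so the relation holds for every integer in [-1000, 1000].

Only (A) has a counterexample.

Answer: A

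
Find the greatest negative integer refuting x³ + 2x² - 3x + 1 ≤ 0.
Testing negative integers from -1 downward:
x = -1: LHS = (-1)³ + 2·(-1)² - 3·(-1) + 1 = 5; 5 ≤ 0 — FAILS  ← closest negative counterexample to 0

Answer: x = -1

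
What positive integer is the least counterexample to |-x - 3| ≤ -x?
Testing positive integers:
x = 1: LHS = |-1 - 3| = |-4| = 4; 4 ≤ -1 — FAILS  ← smallest positive counterexample

Answer: x = 1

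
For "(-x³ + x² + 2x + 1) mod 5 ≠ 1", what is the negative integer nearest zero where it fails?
Testing negative integers from -1 downward:
x = -1: LHS = (-(-1)³ + (-1)² + 2·(-1) + 1) mod 5 = 1 mod 5 = 1; 1 ≠ 1 — FAILS  ← closest negative counterexample to 0

Answer: x = -1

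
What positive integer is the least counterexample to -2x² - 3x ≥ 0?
Testing positive integers:
x = 1: LHS = -2·1² - 3·1 = -5; -5 ≥ 0 — FAILS  ← smallest positive counterexample

Answer: x = 1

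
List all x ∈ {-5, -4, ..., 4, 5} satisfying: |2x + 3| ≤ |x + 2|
Holds for: {-1}
Fails for: {-5, -4, -3, -2, 0, 1, 2, 3, 4, 5}

Answer: {-1}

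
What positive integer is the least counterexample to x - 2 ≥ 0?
Testing positive integers:
x = 1: LHS = 1 - 2 = -1; -1 ≥ 0 — FAILS  ← smallest positive counterexample

Answer: x = 1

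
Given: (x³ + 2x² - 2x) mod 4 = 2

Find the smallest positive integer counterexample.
Testing positive integers:
x = 1: LHS = (1³ + 2·1² - 2·1) mod 4 = 1 mod 4 = 1; 1 = 2 — FAILS  ← smallest positive counterexample

Answer: x = 1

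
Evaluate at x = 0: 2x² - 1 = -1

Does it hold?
x = 0: LHS = 2·0² - 1 = -1; -1 = -1 — holds

The relation is satisfied at x = 0.

Answer: Yes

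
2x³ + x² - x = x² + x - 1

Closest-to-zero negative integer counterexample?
Testing negative integers from -1 downward:
x = -1: LHS = 2·(-1)³ + (-1)² - (-1) = 0, RHS = (-1)² + (-1) - 1 = -1; 0 = -1 — FAILS  ← closest negative counterexample to 0

Answer: x = -1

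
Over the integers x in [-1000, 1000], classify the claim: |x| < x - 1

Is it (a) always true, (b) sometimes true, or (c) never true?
Over all integers in [-1000, 1000], LHS − RHS is smallest at x = 0, where it equals 1:
x = 0: LHS = |0| = 0, RHS = 0 - 1 = -1; 0 < -1 — FAILS
At the ends of the range:
x = -1000: LHS = |-1000| = 1000, RHS = (-1000) - 1 = -1001; 1000 < -1001 — FAILS
x = 1000: LHS = |1000| = 1000, RHS = 1000 - 1 = 999; 1000 < 999 — FAILS
Hence LHS − RHS is never negative, i.e. LHS ≥ RHS throughout, so the claimed relation (<) fails for every integer in [-1000, 1000].

No integer in the range satisfies it.

Answer: Never true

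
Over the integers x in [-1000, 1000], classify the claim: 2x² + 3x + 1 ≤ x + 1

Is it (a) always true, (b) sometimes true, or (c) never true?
Holds at x = 0: LHS = 2·0² + 3·0 + 1 = 1, RHS = 0 + 1 = 1; 1 ≤ 1 — holds
Fails at x = 1: LHS = 2·1² + 3·1 + 1 = 6, RHS = 1 + 1 = 2; 6 ≤ 2 — FAILS
It is satisfied by some integers in the range but not all.

Answer: Sometimes true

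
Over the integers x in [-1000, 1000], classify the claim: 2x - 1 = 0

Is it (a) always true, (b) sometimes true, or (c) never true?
Track d = LHS − RHS over the integers in [-1000, 1000]. Equality would need d = 0, but d changes sign only between consecutive integers, jumping over 0:
x = 0: LHS = 2·0 - 1 = -1; -1 = 0 — FAILS  (d = -1)
x = 1: LHS = 2·1 - 1 = 1; 1 = 0 — FAILS  (d = 1)
Away from these crossings d keeps a constant sign, and checking every integer in [-1000, 1000] confirms d ≠ 0 throughout. Hence the two sides are never equal, so the claimed relation (=) fails for every integer in [-1000, 1000].

No integer in the range satisfies it.

Answer: Never true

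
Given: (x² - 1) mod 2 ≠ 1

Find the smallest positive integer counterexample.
Testing positive integers:
x = 1: LHS = (1² - 1) mod 2 = 0 mod 2 = 0; 0 ≠ 1 — holds
x = 2: LHS = (2² - 1) mod 2 = 3 mod 2 = 1; 1 ≠ 1 — FAILS  ← smallest positive counterexample

Answer: x = 2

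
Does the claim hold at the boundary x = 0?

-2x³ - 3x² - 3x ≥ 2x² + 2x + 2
x = 0: LHS = -2·0³ - 3·0² - 3·0 = 0, RHS = 2·0² + 2·0 + 2 = 2; 0 ≥ 2 — FAILS

The relation fails at x = 0, so x = 0 is a counterexample.

Answer: No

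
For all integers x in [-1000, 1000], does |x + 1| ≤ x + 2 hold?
The claim fails at x = -2:
x = -2: LHS = |(-2) + 1| = |-1| = 1, RHS = (-2) + 2 = 0; 1 ≤ 0 — FAILS

Because a single integer refutes it, the statement is false.

Answer: False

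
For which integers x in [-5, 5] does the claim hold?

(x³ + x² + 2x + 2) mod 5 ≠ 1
Holds for: {-5, -3, -2, -1, 0, 2, 3, 4, 5}
Fails for: {-4, 1}

Answer: {-5, -3, -2, -1, 0, 2, 3, 4, 5}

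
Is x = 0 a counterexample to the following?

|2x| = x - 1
Substitute x = 0 into the relation:
x = 0: LHS = |2·0| = |0| = 0, RHS = 0 - 1 = -1; 0 = -1 — FAILS

Since the claim fails at x = 0, this value is a counterexample.

Answer: Yes, x = 0 is a counterexample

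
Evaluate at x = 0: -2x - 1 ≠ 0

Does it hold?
x = 0: LHS = -2·0 - 1 = -1; -1 ≠ 0 — holds

The relation is satisfied at x = 0.

Answer: Yes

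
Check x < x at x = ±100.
x = 100: 100 < 100 — FAILS
x = -100: -100 < -100 — FAILS

Answer: No, fails for both x = 100 and x = -100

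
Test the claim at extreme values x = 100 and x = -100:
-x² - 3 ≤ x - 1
x = 100: LHS = -100² - 3 = -10003, RHS = 100 - 1 = 99; -10003 ≤ 99 — holds
x = -100: LHS = -(-100)² - 3 = -10003, RHS = (-100) - 1 = -101; -10003 ≤ -101 — holds

Answer: Yes, holds for both x = 100 and x = -100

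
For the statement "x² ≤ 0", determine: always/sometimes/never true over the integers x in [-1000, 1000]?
Holds at x = 0: LHS = 0² = 0; 0 ≤ 0 — holds
Fails at x = 1: LHS = 1² = 1; 1 ≤ 0 — FAILS
It is satisfied by some integers in the range but not all.

Answer: Sometimes true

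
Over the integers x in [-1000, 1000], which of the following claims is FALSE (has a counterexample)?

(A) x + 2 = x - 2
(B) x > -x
(A) x = 0: LHS = 0 + 2 = 2, RHS = 0 - 2 = -2; 2 = -2 — FAILS
(B) x = 0: RHS = -0 = 0; 0 > 0 — FAILS

Answer: Both A and B are false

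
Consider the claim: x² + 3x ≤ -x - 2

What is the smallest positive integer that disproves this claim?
Testing positive integers:
x = 1: LHS = 1² + 3·1 = 4, RHS = -1 - 2 = -3; 4 ≤ -3 — FAILS  ← smallest positive counterexample

Answer: x = 1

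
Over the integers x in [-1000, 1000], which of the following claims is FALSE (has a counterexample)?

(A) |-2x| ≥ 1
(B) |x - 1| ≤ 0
(A) x = 0: LHS = |-2·0| = |0| = 0; 0 ≥ 1 — FAILS
(B) x = 0: LHS = |0 - 1| = |-1| = 1; 1 ≤ 0 — FAILS

Answer: Both A and B are false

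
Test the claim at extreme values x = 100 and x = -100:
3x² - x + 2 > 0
x = 100: LHS = 3·100² - 100 + 2 = 29902; 29902 > 0 — holds
x = -100: LHS = 3·(-100)² - (-100) + 2 = 30102; 30102 > 0 — holds

Answer: Yes, holds for both x = 100 and x = -100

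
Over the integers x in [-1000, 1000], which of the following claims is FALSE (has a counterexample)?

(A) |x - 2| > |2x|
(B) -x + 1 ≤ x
(A) x = 1: LHS = |1 - 2| = |-1| = 1, RHS = |2·1| = |2| = 2; 1 > 2 — FAILS
(B) x = 0: LHS = -0 + 1 = 1; 1 ≤ 0 — FAILS

Answer: Both A and B are false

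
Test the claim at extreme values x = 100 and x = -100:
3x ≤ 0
x = 100: LHS = 3·100 = 300; 300 ≤ 0 — FAILS
x = -100: LHS = 3·(-100) = -300; -300 ≤ 0 — holds

Answer: Partially: fails for x = 100, holds for x = -100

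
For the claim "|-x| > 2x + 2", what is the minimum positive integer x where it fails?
Testing positive integers:
x = 1: LHS = |-1| = 1, RHS = 2·1 + 2 = 4; 1 > 4 — FAILS  ← smallest positive counterexample

Answer: x = 1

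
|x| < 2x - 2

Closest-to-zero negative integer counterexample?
Testing negative integers from -1 downward:
x = -1: LHS = |-1| = 1, RHS = 2·(-1) - 2 = -4; 1 < -4 — FAILS  ← closest negative counterexample to 0

Answer: x = -1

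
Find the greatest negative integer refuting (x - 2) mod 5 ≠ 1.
Testing negative integers from -1 downward:
x = -1: LHS = ((-1) - 2) mod 5 = (-3) mod 5 = 2; 2 ≠ 1 — holds
x = -2: LHS = ((-2) - 2) mod 5 = (-4) mod 5 = 1; 1 ≠ 1 — FAILS  ← closest negative counterexample to 0

Answer: x = -2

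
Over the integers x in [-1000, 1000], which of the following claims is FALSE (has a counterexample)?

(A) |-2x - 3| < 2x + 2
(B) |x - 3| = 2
(A) x = 0: LHS = |-2·0 - 3| = |-3| = 3, RHS = 2·0 + 2 = 2; 3 < 2 — FAILS
(B) x = 0: LHS = |0 - 3| = |-3| = 3; 3 = 2 — FAILS

Answer: Both A and B are false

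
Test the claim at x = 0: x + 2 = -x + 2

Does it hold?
x = 0: LHS = 0 + 2 = 2, RHS = -0 + 2 = 2; 2 = 2 — holds

The relation is satisfied at x = 0.

Answer: Yes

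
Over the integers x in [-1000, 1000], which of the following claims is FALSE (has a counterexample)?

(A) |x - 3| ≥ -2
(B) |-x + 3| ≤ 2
(A) An absolute value is never negative, so the left side is ≥ 0 for every x, while the right side is -2. Tightest case in [-1000, 1000] is x = 3:
x = 3: LHS = |3 - 3| = |0| = 0; 0 ≥ -2 — holds
Hence LHS − RHS is never negative, i.e. LHS ≥ RHS throughout, so the relation holds for every integer in [-1000, 1000].

(B) x = 0: LHS = |-0 + 3| = |3| = 3; 3 ≤ 2 — FAILS

Only (B) has a counterexample.

Answer: B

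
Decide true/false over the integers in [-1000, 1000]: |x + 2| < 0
The claim fails at x = 0:
x = 0: LHS = |0 + 2| = |2| = 2; 2 < 0 — FAILS

Because a single integer refutes it, the statement is false.

Answer: False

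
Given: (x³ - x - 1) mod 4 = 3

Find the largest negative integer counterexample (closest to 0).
Testing negative integers from -1 downward:
x = -1: LHS = ((-1)³ - (-1) - 1) mod 4 = (-1) mod 4 = 3; 3 = 3 — holds
x = -2: LHS = ((-2)³ - (-2) - 1) mod 4 = (-7) mod 4 = 1; 1 = 3 — FAILS  ← closest negative counterexample to 0

Answer: x = -2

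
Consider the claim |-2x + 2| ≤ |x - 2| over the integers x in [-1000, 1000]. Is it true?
The claim fails at x = -1:
x = -1: LHS = |-2·(-1) + 2| = |4| = 4, RHS = |(-1) - 2| = |-3| = 3; 4 ≤ 3 — FAILS

Because a single integer refutes it, the statement is false.

Answer: False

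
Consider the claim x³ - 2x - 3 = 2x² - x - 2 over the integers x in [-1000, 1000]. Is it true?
The claim fails at x = 0:
x = 0: LHS = 0³ - 2·0 - 3 = -3, RHS = 2·0² - 0 - 2 = -2; -3 = -2 — FAILS

Because a single integer refutes it, the statement is false.

Answer: False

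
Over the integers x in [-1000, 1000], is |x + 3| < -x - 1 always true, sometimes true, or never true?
Holds at x = -3: LHS = |(-3) + 3| = |0| = 0, RHS = -(-3) - 1 = 2; 0 < 2 — holds
Fails at x = 0: LHS = |0 + 3| = |3| = 3, RHS = -0 - 1 = -1; 3 < -1 — FAILS
It is satisfied by some integers in the range but not all.

Answer: Sometimes true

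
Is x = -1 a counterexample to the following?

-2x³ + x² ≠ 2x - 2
Substitute x = -1 into the relation:
x = -1: LHS = -2·(-1)³ + (-1)² = 3, RHS = 2·(-1) - 2 = -4; 3 ≠ -4 — holds

The relation holds at x = -1, so it is not a counterexample.

Answer: No, x = -1 is not a counterexample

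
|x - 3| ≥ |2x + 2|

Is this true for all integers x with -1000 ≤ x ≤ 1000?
The claim fails at x = 1:
x = 1: LHS = |1 - 3| = |-2| = 2, RHS = |2·1 + 2| = |4| = 4; 2 ≥ 4 — FAILS

Because a single integer refutes it, the statement is false.

Answer: False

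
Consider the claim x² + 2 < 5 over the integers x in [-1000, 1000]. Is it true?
The claim fails at x = 2:
x = 2: LHS = 2² + 2 = 6; 6 < 5 — FAILS

Because a single integer refutes it, the statement is false.

Answer: False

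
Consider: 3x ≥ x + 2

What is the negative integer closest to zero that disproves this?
Testing negative integers from -1 downward:
x = -1: LHS = 3·(-1) = -3, RHS = (-1) + 2 = 1; -3 ≥ 1 — FAILS  ← closest negative counterexample to 0

Answer: x = -1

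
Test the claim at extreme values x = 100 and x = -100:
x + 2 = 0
x = 100: LHS = 100 + 2 = 102; 102 = 0 — FAILS
x = -100: LHS = (-100) + 2 = -98; -98 = 0 — FAILS

Answer: No, fails for both x = 100 and x = -100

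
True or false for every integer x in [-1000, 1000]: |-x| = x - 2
The claim fails at x = 0:
x = 0: LHS = |-0| = |0| = 0, RHS = 0 - 2 = -2; 0 = -2 — FAILS

Because a single integer refutes it, the statement is false.

Answer: False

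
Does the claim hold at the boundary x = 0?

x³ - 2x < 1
x = 0: LHS = 0³ - 2·0 = 0; 0 < 1 — holds

The relation is satisfied at x = 0.

Answer: Yes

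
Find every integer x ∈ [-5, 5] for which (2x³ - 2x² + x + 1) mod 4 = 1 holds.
Holds for: {-4, 0, 4}
Fails for: {-5, -3, -2, -1, 1, 2, 3, 5}

Answer: {-4, 0, 4}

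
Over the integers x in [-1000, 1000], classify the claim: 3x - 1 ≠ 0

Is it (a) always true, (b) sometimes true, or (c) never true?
Track d = LHS − RHS over the integers in [-1000, 1000]. Equality would need d = 0, but d changes sign only between consecutive integers, jumping over 0:
x = 0: LHS = 3·0 - 1 = -1; -1 ≠ 0 — holds  (d = -1)
x = 1: LHS = 3·1 - 1 = 2; 2 ≠ 0 — holds  (d = 2)
Away from these crossings d keeps a constant sign, and checking every integer in [-1000, 1000] confirms d ≠ 0 throughout. Hence the two sides are never equal, so the relation holds for every integer in [-1000, 1000].

No counterexample exists.

Answer: Always true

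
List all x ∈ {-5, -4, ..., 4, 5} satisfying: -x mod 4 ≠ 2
Holds for: {-5, -4, -3, -1, 0, 1, 3, 4, 5}
Fails for: {-2, 2}

Answer: {-5, -4, -3, -1, 0, 1, 3, 4, 5}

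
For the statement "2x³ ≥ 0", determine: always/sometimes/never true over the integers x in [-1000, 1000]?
Holds at x = 0: LHS = 2·0³ = 0; 0 ≥ 0 — holds
Fails at x = -1: LHS = 2·(-1)³ = -2; -2 ≥ 0 — FAILS
It is satisfied by some integers in the range but not all.

Answer: Sometimes true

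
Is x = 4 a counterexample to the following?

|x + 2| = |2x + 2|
Substitute x = 4 into the relation:
x = 4: LHS = |4 + 2| = |6| = 6, RHS = |2·4 + 2| = |10| = 10; 6 = 10 — FAILS

Since the claim fails at x = 4, this value is a counterexample.

Answer: Yes, x = 4 is a counterexample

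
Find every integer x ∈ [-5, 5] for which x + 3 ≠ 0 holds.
Holds for: {-5, -4, -2, -1, 0, 1, 2, 3, 4, 5}
Fails for: {-3}

Answer: {-5, -4, -2, -1, 0, 1, 2, 3, 4, 5}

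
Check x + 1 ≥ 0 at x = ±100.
x = 100: LHS = 100 + 1 = 101; 101 ≥ 0 — holds
x = -100: LHS = (-100) + 1 = -99; -99 ≥ 0 — FAILS

Answer: Partially: holds for x = 100, fails for x = -100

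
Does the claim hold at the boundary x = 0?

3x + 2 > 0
x = 0: LHS = 3·0 + 2 = 2; 2 > 0 — holds

The relation is satisfied at x = 0.

Answer: Yes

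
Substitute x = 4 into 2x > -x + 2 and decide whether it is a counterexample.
Substitute x = 4 into the relation:
x = 4: LHS = 2·4 = 8, RHS = -4 + 2 = -2; 8 > -2 — holds

The claim holds here, so x = 4 is not a counterexample. (A counterexample exists elsewhere, e.g. x = 0.)

Answer: No, x = 4 is not a counterexample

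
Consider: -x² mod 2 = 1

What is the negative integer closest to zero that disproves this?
Testing negative integers from -1 downward:
x = -1: LHS = (-(-1)²) mod 2 = (-1) mod 2 = 1; 1 = 1 — holds
x = -2: LHS = (-(-2)²) mod 2 = (-4) mod 2 = 0; 0 = 1 — FAILS  ← closest negative counterexample to 0

Answer: x = -2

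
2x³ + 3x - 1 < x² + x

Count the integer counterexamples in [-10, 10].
Counterexamples in [-10, 10]: {1, 2, 3, 4, 5, 6, 7, 8, 9, 10}.

Counting them gives 10 values.

Answer: 10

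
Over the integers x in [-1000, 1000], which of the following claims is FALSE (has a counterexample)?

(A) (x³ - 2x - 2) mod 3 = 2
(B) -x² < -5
(A) x = 0: LHS = (0³ - 2·0 - 2) mod 3 = (-2) mod 3 = 1; 1 = 2 — FAILS
(B) x = 0: LHS = -0² = 0; 0 < -5 — FAILS

Answer: Both A and B are false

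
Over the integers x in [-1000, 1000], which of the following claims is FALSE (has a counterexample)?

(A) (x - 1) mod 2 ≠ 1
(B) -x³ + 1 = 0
(A) x = 0: LHS = (0 - 1) mod 2 = (-1) mod 2 = 1; 1 ≠ 1 — FAILS
(B) x = 0: LHS = -0³ + 1 = 1; 1 = 0 — FAILS

Answer: Both A and B are false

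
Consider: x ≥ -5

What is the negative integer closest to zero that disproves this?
Testing negative integers from -1 downward:
x = -1: -1 ≥ -5 — holds
x = -2: -2 ≥ -5 — holds
x = -3: -3 ≥ -5 — holds
x = -4: -4 ≥ -5 — holds
x = -5: -5 ≥ -5 — holds
x = -6: -6 ≥ -5 — FAILS  ← closest negative counterexample to 0

Answer: x = -6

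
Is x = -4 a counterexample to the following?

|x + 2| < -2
Substitute x = -4 into the relation:
x = -4: LHS = |(-4) + 2| = |-2| = 2; 2 < -2 — FAILS

Since the claim fails at x = -4, this value is a counterexample.

Answer: Yes, x = -4 is a counterexample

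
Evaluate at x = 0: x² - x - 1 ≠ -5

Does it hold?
x = 0: LHS = 0² - 0 - 1 = -1; -1 ≠ -5 — holds

The relation is satisfied at x = 0.

Answer: Yes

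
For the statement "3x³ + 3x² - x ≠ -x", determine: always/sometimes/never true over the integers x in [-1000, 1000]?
Holds at x = 1: LHS = 3·1³ + 3·1² - 1 = 5; 5 ≠ -1 — holds
Fails at x = 0: LHS = 3·0³ + 3·0² - 0 = 0, RHS = -0 = 0; 0 ≠ 0 — FAILS
It is satisfied by some integers in the range but not all.

Answer: Sometimes true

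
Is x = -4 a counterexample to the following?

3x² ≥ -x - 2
Substitute x = -4 into the relation:
x = -4: LHS = 3·(-4)² = 48, RHS = -(-4) - 2 = 2; 48 ≥ 2 — holds

The relation holds at x = -4, so it is not a counterexample.

Answer: No, x = -4 is not a counterexample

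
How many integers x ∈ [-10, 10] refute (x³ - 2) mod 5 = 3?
Counterexamples in [-10, 10]: {-9, -8, -7, -6, -4, -3, -2, -1, 1, 2, 3, 4, 6, 7, 8, 9}.

Counting them gives 16 values.

Answer: 16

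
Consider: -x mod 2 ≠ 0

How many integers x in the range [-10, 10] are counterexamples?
Counterexamples in [-10, 10]: {-10, -8, -6, -4, -2, 0, 2, 4, 6, 8, 10}.

Counting them gives 11 values.

Answer: 11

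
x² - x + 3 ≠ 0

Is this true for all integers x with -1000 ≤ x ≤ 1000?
Over all integers in [-1000, 1000], LHS − RHS is always positive; it is smallest at x = 0, where it equals 3:
x = 0: LHS = 0² - 0 + 3 = 3; 3 ≠ 0 — holds
At the ends of the range:
x = -1000: LHS = (-1000)² - (-1000) + 3 = 1001003; 1001003 ≠ 0 — holds
x = 1000: LHS = 1000² - 1000 + 3 = 999003; 999003 ≠ 0 — holds
Hence LHS − RHS is never 0, i.e. the two sides are never equal, so the relation holds for every integer in [-1000, 1000].

No counterexample exists.

Answer: True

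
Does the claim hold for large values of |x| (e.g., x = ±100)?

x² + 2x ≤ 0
x = 100: LHS = 100² + 2·100 = 10200; 10200 ≤ 0 — FAILS
x = -100: LHS = (-100)² + 2·(-100) = 9800; 9800 ≤ 0 — FAILS

Answer: No, fails for both x = 100 and x = -100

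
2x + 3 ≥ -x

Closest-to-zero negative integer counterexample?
Testing negative integers from -1 downward:
x = -1: LHS = 2·(-1) + 3 = 1, RHS = -(-1) = 1; 1 ≥ 1 — holds
x = -2: LHS = 2·(-2) + 3 = -1, RHS = -(-2) = 2; -1 ≥ 2 — FAILS  ← closest negative counterexample to 0

Answer: x = -2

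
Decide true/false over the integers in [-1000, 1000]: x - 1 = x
The claim fails at x = 0:
x = 0: LHS = 0 - 1 = -1; -1 = 0 — FAILS

Because a single integer refutes it, the statement is false.

Answer: False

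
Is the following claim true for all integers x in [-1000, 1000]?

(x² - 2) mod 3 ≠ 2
The claim fails at x = 1:
x = 1: LHS = (1² - 2) mod 3 = (-1) mod 3 = 2; 2 ≠ 2 — FAILS

Because a single integer refutes it, the statement is false.

Answer: False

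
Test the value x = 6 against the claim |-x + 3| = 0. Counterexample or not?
Substitute x = 6 into the relation:
x = 6: LHS = |-6 + 3| = |-3| = 3; 3 = 0 — FAILS

Since the claim fails at x = 6, this value is a counterexample.

Answer: Yes, x = 6 is a counterexample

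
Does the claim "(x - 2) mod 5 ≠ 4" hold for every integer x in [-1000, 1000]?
The claim fails at x = 1:
x = 1: LHS = (1 - 2) mod 5 = (-1) mod 5 = 4; 4 ≠ 4 — FAILS

Because a single integer refutes it, the statement is false.

Answer: False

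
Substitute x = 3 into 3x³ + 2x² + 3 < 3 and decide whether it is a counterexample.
Substitute x = 3 into the relation:
x = 3: LHS = 3·3³ + 2·3² + 3 = 102; 102 < 3 — FAILS

Since the claim fails at x = 3, this value is a counterexample.

Answer: Yes, x = 3 is a counterexample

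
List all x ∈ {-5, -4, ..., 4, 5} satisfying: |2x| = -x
Holds for: {0}
Fails for: {-5, -4, -3, -2, -1, 1, 2, 3, 4, 5}

Answer: {0}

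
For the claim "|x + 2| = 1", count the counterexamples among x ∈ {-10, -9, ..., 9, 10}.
Counterexamples in [-10, 10]: {-10, -9, -8, -7, -6, -5, -4, -2, 0, 1, 2, 3, 4, 5, 6, 7, 8, 9, 10}.

Counting them gives 19 values.

Answer: 19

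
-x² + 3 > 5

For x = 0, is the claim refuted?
Substitute x = 0 into the relation:
x = 0: LHS = -0² + 3 = 3; 3 > 5 — FAILS

Since the claim fails at x = 0, this value is a counterexample.

Answer: Yes, x = 0 is a counterexample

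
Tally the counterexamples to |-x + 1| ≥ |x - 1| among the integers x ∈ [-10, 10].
Over all integers in [-10, 10], LHS − RHS is smallest at x = 0, where it equals 0:
x = 0: LHS = |-0 + 1| = |1| = 1, RHS = |0 - 1| = |-1| = 1; 1 ≥ 1 — holds
At the ends of the range:
x = -10: LHS = |-(-10) + 1| = |11| = 11, RHS = |(-10) - 1| = |-11| = 11; 11 ≥ 11 — holds
x = 10: LHS = |-10 + 1| = |-9| = 9, RHS = |10 - 1| = |9| = 9; 9 ≥ 9 — holds
Hence LHS − RHS is never negative, i.e. LHS ≥ RHS throughout, so the relation holds for every integer in [-10, 10].

No counterexample appears in that range.

Answer: 0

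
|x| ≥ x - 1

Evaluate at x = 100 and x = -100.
x = 100: LHS = |100| = 100, RHS = 100 - 1 = 99; 100 ≥ 99 — holds
x = -100: LHS = |-100| = 100, RHS = (-100) - 1 = -101; 100 ≥ -101 — holds

Answer: Yes, holds for both x = 100 and x = -100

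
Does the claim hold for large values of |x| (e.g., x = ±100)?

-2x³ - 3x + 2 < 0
x = 100: LHS = -2·100³ - 3·100 + 2 = -2000298; -2000298 < 0 — holds
x = -100: LHS = -2·(-100)³ - 3·(-100) + 2 = 2000302; 2000302 < 0 — FAILS

Answer: Partially: holds for x = 100, fails for x = -100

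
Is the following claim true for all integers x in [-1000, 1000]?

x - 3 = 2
The claim fails at x = 0:
x = 0: LHS = 0 - 3 = -3; -3 = 2 — FAILS

Because a single integer refutes it, the statement is false.

Answer: False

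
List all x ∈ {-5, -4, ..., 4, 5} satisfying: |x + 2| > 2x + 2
Holds for: {-5, -4, -3, -2, -1}
Fails for: {0, 1, 2, 3, 4, 5}

Answer: {-5, -4, -3, -2, -1}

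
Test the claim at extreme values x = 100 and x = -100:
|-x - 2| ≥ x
x = 100: LHS = |-100 - 2| = |-102| = 102; 102 ≥ 100 — holds
x = -100: LHS = |-(-100) - 2| = |98| = 98; 98 ≥ -100 — holds

Answer: Yes, holds for both x = 100 and x = -100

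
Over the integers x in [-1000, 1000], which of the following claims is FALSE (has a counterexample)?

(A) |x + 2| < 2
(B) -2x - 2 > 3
(A) x = 0: LHS = |0 + 2| = |2| = 2; 2 < 2 — FAILS
(B) x = 0: LHS = -2·0 - 2 = -2; -2 > 3 — FAILS

Answer: Both A and B are false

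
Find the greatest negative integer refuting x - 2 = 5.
Testing negative integers from -1 downward:
x = -1: LHS = (-1) - 2 = -3; -3 = 5 — FAILS  ← closest negative counterexample to 0

Answer: x = -1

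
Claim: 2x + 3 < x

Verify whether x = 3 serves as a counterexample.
Substitute x = 3 into the relation:
x = 3: LHS = 2·3 + 3 = 9; 9 < 3 — FAILS

Since the claim fails at x = 3, this value is a counterexample.

Answer: Yes, x = 3 is a counterexample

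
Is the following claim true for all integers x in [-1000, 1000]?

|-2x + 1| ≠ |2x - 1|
The claim fails at x = 0:
x = 0: LHS = |-2·0 + 1| = |1| = 1, RHS = |2·0 - 1| = |-1| = 1; 1 ≠ 1 — FAILS

Because a single integer refutes it, the statement is false.

Answer: False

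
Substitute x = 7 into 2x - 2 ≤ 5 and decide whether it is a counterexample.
Substitute x = 7 into the relation:
x = 7: LHS = 2·7 - 2 = 12; 12 ≤ 5 — FAILS

Since the claim fails at x = 7, this value is a counterexample.

Answer: Yes, x = 7 is a counterexample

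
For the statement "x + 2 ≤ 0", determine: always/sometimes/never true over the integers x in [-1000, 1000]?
Holds at x = -2: LHS = (-2) + 2 = 0; 0 ≤ 0 — holds
Fails at x = 0: LHS = 0 + 2 = 2; 2 ≤ 0 — FAILS
It is satisfied by some integers in the range but not all.

Answer: Sometimes true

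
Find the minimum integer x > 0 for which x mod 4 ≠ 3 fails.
Testing positive integers:
x = 1: LHS = 1 mod 4 = 1; 1 ≠ 3 — holds
x = 2: LHS = 2 mod 4 = 2; 2 ≠ 3 — holds
x = 3: LHS = 3 mod 4 = 3; 3 ≠ 3 — FAILS  ← smallest positive counterexample

Answer: x = 3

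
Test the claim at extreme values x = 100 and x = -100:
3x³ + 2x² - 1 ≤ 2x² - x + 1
x = 100: LHS = 3·100³ + 2·100² - 1 = 3019999, RHS = 2·100² - 100 + 1 = 19901; 3019999 ≤ 19901 — FAILS
x = -100: LHS = 3·(-100)³ + 2·(-100)² - 1 = -2980001, RHS = 2·(-100)² - (-100) + 1 = 20101; -2980001 ≤ 20101 — holds

Answer: Partially: fails for x = 100, holds for x = -100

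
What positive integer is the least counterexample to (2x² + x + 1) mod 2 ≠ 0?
Testing positive integers:
x = 1: LHS = (2·1² + 1 + 1) mod 2 = 4 mod 2 = 0; 0 ≠ 0 — FAILS  ← smallest positive counterexample

Answer: x = 1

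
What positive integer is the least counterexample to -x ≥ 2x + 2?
Testing positive integers:
x = 1: RHS = 2·1 + 2 = 4; -1 ≥ 4 — FAILS  ← smallest positive counterexample

Answer: x = 1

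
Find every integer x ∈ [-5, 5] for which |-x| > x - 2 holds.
Over all integers in [-5, 5], LHS − RHS is smallest at x = 0, where it equals 2:
x = 0: LHS = |-0| = |0| = 0, RHS = 0 - 2 = -2; 0 > -2 — holds
At the ends of the range:
x = -5: LHS = |-(-5)| = |5| = 5, RHS = (-5) - 2 = -7; 5 > -7 — holds
x = 5: LHS = |-5| = 5, RHS = 5 - 2 = 3; 5 > 3 — holds
Hence LHS − RHS is never zero or negative, i.e. LHS > RHS throughout, so the relation holds for every integer in [-5, 5].

Answer: All integers in [-5, 5]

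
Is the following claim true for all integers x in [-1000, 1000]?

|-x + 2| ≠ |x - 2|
The claim fails at x = 0:
x = 0: LHS = |-0 + 2| = |2| = 2, RHS = |0 - 2| = |-2| = 2; 2 ≠ 2 — FAILS

Because a single integer refutes it, the statement is false.

Answer: False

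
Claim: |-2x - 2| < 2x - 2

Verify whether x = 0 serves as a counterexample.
Substitute x = 0 into the relation:
x = 0: LHS = |-2·0 - 2| = |-2| = 2, RHS = 2·0 - 2 = -2; 2 < -2 — FAILS

Since the claim fails at x = 0, this value is a counterexample.

Answer: Yes, x = 0 is a counterexample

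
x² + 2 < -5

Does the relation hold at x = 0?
x = 0: LHS = 0² + 2 = 2; 2 < -5 — FAILS

The relation fails at x = 0, so x = 0 is a counterexample.

Answer: No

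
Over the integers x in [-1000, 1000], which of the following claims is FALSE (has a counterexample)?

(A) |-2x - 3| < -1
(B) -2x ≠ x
(A) x = 0: LHS = |-2·0 - 3| = |-3| = 3; 3 < -1 — FAILS
(B) x = 0: LHS = -2·0 = 0; 0 ≠ 0 — FAILS

Answer: Both A and B are false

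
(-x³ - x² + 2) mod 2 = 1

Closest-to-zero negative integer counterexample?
Testing negative integers from -1 downward:
x = -1: LHS = (-(-1)³ - (-1)² + 2) mod 2 = 2 mod 2 = 0; 0 = 1 — FAILS  ← closest negative counterexample to 0

Answer: x = -1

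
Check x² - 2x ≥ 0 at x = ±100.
x = 100: LHS = 100² - 2·100 = 9800; 9800 ≥ 0 — holds
x = -100: LHS = (-100)² - 2·(-100) = 10200; 10200 ≥ 0 — holds

Answer: Yes, holds for both x = 100 and x = -100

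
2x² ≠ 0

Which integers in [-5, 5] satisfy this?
Holds for: {-5, -4, -3, -2, -1, 1, 2, 3, 4, 5}
Fails for: {0}

Answer: {-5, -4, -3, -2, -1, 1, 2, 3, 4, 5}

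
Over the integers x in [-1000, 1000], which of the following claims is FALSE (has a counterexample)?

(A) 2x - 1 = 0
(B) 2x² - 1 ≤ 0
(A) x = 0: LHS = 2·0 - 1 = -1; -1 = 0 — FAILS
(B) x = 1: LHS = 2·1² - 1 = 1; 1 ≤ 0 — FAILS

Answer: Both A and B are false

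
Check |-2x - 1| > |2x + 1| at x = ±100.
x = 100: LHS = |-2·100 - 1| = |-201| = 201, RHS = |2·100 + 1| = |201| = 201; 201 > 201 — FAILS
x = -100: LHS = |-2·(-100) - 1| = |199| = 199, RHS = |2·(-100) + 1| = |-199| = 199; 199 > 199 — FAILS

Answer: No, fails for both x = 100 and x = -100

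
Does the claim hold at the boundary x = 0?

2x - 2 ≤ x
x = 0: LHS = 2·0 - 2 = -2; -2 ≤ 0 — holds

The relation is satisfied at x = 0.

Answer: Yes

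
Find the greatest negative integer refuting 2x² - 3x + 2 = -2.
Testing negative integers from -1 downward:
x = -1: LHS = 2·(-1)² - 3·(-1) + 2 = 7; 7 = -2 — FAILS  ← closest negative counterexample to 0

Answer: x = -1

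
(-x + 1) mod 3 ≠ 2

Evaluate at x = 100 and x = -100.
x = 100: LHS = (-100 + 1) mod 3 = (-99) mod 3 = 0; 0 ≠ 2 — holds
x = -100: LHS = (-(-100) + 1) mod 3 = 101 mod 3 = 2; 2 ≠ 2 — FAILS

Answer: Partially: holds for x = 100, fails for x = -100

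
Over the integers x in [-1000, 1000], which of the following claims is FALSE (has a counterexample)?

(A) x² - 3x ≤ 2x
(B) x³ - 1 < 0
(A) x = -1: LHS = (-1)² - 3·(-1) = 4, RHS = 2·(-1) = -2; 4 ≤ -2 — FAILS
(B) x = 1: LHS = 1³ - 1 = 0; 0 < 0 — FAILS

Answer: Both A and B are false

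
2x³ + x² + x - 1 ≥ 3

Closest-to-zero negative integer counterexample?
Testing negative integers from -1 downward:
x = -1: LHS = 2·(-1)³ + (-1)² + (-1) - 1 = -3; -3 ≥ 3 — FAILS  ← closest negative counterexample to 0

Answer: x = -1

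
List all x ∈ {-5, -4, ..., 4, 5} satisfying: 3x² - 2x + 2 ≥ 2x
Over all integers in [-5, 5], LHS − RHS is smallest at x = 1, where it equals 1:
x = 1: LHS = 3·1² - 2·1 + 2 = 3, RHS = 2·1 = 2; 3 ≥ 2 — holds
At the ends of the range:
x = -5: LHS = 3·(-5)² - 2·(-5) + 2 = 87, RHS = 2·(-5) = -10; 87 ≥ -10 — holds
x = 5: LHS = 3·5² - 2·5 + 2 = 67, RHS = 2·5 = 10; 67 ≥ 10 — holds
Hence LHS − RHS is never negative, i.e. LHS ≥ RHS throughout, so the relation holds for every integer in [-5, 5].

Answer: All integers in [-5, 5]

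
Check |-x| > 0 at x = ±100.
x = 100: LHS = |-100| = 100; 100 > 0 — holds
x = -100: LHS = |-(-100)| = |100| = 100; 100 > 0 — holds

Answer: Yes, holds for both x = 100 and x = -100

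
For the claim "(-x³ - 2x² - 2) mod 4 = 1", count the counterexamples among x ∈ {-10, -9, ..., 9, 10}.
Counterexamples in [-10, 10]: {-10, -8, -7, -6, -4, -3, -2, 0, 1, 2, 4, 5, 6, 8, 9, 10}.

Counting them gives 16 values.

Answer: 16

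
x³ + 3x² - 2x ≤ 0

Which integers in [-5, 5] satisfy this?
Holds for: {-5, -4, 0}
Fails for: {-3, -2, -1, 1, 2, 3, 4, 5}

Answer: {-5, -4, 0}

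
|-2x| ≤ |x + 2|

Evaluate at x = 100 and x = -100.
x = 100: LHS = |-2·100| = |-200| = 200, RHS = |100 + 2| = |102| = 102; 200 ≤ 102 — FAILS
x = -100: LHS = |-2·(-100)| = |200| = 200, RHS = |(-100) + 2| = |-98| = 98; 200 ≤ 98 — FAILS

Answer: No, fails for both x = 100 and x = -100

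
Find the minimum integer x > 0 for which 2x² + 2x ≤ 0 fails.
Testing positive integers:
x = 1: LHS = 2·1² + 2·1 = 4; 4 ≤ 0 — FAILS  ← smallest positive counterexample

Answer: x = 1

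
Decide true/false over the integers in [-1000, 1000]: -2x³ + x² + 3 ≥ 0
The claim fails at x = 2:
x = 2: LHS = -2·2³ + 2² + 3 = -9; -9 ≥ 0 — FAILS

Because a single integer refutes it, the statement is false.

Answer: False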